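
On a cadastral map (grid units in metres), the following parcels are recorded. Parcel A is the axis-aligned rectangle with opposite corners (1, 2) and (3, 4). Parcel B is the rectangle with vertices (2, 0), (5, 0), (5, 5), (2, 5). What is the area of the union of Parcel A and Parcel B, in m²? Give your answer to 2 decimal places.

17.00

By inclusion–exclusion:
Individual areas: |Parcel A| = 4, |Parcel B| = 15.
|Parcel A∩Parcel B|: x∈[2,3], y∈[2,4] → 1·2 = 2.
|Parcel A ∪ Parcel B| = 19 − 2 = 17.00.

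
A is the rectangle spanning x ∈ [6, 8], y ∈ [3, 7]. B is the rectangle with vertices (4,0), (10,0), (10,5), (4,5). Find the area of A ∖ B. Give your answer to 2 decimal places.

4.00

|A∩B|: x∈[6,8], y∈[3,5] → 2·2 = 4.
|A| = 8.
|A ∖ B| = |A| − |A∩B| = 8 − 4 = 4.00.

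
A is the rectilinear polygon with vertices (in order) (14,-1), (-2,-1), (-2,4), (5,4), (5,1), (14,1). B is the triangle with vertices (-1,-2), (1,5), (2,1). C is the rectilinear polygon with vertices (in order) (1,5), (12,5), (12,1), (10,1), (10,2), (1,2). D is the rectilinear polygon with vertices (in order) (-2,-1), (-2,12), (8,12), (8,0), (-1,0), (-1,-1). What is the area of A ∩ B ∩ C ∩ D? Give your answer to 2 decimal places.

1.00

The intersection is the polygon with vertices (1.75,2), (1,2), (1,4), (1.25,4).
By the shoelace formula its area is 1.00.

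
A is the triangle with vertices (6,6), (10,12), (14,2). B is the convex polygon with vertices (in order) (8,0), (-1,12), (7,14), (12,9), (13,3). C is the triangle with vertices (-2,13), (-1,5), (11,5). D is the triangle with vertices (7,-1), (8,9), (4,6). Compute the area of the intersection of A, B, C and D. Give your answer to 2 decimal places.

2.36

The intersection is the polygon with vertices (6.982,7.473), (7.797,6.971), (7.619,5.191), (6,6).
By the shoelace formula its area is 2.36.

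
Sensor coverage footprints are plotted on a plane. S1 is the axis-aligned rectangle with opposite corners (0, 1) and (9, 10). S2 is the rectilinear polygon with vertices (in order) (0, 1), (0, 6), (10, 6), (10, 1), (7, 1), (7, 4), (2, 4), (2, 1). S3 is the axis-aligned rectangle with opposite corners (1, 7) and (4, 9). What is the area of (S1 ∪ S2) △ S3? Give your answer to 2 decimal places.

|S1 ∪ S2| = 86.
|(S1 ∪ S2) ∩ S3| = 6.
|(S1 ∪ S2) △ S3| = 86 + 6 − 12 = 80.00.

80.00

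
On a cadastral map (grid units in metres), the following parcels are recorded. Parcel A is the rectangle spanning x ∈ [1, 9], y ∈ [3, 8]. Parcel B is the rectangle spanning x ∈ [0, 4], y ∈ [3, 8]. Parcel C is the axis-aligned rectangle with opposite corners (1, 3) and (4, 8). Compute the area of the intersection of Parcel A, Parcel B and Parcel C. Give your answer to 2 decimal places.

15.00

The intersection is the polygon with vertices (4,3), (1,3), (1,8), (4,8).
By the shoelace formula its area is 15.00.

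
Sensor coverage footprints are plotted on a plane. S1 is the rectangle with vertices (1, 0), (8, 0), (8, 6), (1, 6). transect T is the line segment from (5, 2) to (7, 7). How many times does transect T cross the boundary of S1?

1

The segment meets the boundary at (6.6,6).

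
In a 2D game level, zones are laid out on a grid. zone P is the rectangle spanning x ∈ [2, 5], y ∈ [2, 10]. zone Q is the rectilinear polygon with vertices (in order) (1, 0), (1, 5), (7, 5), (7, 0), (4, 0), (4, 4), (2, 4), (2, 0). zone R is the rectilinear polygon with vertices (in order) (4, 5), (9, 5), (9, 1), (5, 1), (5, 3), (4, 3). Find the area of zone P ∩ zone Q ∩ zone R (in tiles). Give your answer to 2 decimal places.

2.00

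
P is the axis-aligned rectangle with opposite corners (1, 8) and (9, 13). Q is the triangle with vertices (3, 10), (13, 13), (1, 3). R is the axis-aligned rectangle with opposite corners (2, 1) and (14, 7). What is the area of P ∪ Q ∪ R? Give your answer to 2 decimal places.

121.71

By inclusion–exclusion:
Individual areas: |P| = 40, |Q| = 32, |R| = 72.
|P∩Q| = 16.3048.
|P∩R| = 0 (no overlap).
|Q∩R| = 5.981.
|P∩Q∩R| = 0.
|P ∪ Q ∪ R| = 144 − 22.2857 + 0 = 121.71.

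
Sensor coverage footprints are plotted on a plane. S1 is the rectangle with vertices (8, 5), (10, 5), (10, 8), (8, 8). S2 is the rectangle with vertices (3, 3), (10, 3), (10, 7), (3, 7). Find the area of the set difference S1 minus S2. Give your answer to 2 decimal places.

2.00

|S1∩S2|: x∈[8,10], y∈[5,7] → 2·2 = 4.
|S1| = 6.
|S1 ∖ S2| = |S1| − |S1∩S2| = 6 − 4 = 2.00.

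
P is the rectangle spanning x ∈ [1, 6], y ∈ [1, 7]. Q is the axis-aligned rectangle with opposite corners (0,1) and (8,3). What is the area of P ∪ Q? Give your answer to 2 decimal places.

36.00

By inclusion–exclusion:
Individual areas: |P| = 30, |Q| = 16.
|P∩Q|: x∈[1,6], y∈[1,3] → 5·2 = 10.
|P ∪ Q| = 46 − 10 = 36.00.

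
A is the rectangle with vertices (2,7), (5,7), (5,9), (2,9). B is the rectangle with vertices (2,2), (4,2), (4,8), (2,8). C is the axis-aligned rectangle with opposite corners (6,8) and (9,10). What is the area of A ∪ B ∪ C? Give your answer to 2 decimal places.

By inclusion–exclusion:
Individual areas: |A| = 6, |B| = 12, |C| = 6.
|A∩B|: x∈[2,4], y∈[7,8] → 2·1 = 2.
|A∩C| = 0 (no overlap).
|B∩C| = 0 (no overlap).
|A∩B∩C| = 0.
|A ∪ B ∪ C| = 24 − 2 + 0 = 22.00.

22.00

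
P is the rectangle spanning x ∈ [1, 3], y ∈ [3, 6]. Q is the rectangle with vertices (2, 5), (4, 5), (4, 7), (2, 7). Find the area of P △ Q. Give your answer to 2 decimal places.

8.00

|P∩Q|: x∈[2,3], y∈[5,6] → 1·1 = 1.
|P △ Q| = |P| + |Q| − 2·|P∩Q| = 6 + 4 − 2 = 8.00.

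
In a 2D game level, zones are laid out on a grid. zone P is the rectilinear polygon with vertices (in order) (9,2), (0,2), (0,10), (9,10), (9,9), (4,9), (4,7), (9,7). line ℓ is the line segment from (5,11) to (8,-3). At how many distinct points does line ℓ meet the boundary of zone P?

The segment meets the boundary at (5.857,7), (5.429,9), (5.214,10), (6.929,2).

4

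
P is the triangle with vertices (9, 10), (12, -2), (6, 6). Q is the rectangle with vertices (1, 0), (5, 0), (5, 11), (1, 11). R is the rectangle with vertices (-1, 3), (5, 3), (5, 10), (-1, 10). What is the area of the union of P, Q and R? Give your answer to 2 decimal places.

By inclusion–exclusion:
Individual areas: |P| = 24, |Q| = 44, |R| = 42.
|P∩Q| = 0.
|P∩R| = 0.
|Q∩R|: x∈[1,5], y∈[3,10] → 4·7 = 28.
|P∩Q∩R| = 0.
|P ∪ Q ∪ R| = 110 − 28 + 0 = 82.00.

82.00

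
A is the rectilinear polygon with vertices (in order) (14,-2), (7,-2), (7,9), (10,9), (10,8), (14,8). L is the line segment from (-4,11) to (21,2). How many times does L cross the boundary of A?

The segment meets the boundary at (14,4.52), (7,7.04).

2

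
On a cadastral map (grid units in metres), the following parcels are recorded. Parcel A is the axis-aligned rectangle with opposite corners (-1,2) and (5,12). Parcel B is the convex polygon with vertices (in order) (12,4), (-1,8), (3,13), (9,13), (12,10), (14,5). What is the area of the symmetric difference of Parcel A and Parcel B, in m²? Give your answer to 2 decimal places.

|Parcel A| = 60, |Parcel B| = 82.5, |Parcel A∩Parcel B| = 23.1385.
|Parcel A △ Parcel B| = |Parcel A| + |Parcel B| − 2·|Parcel A∩Parcel B| = 60 + 82.5 − 46.2769 = 96.22.

96.22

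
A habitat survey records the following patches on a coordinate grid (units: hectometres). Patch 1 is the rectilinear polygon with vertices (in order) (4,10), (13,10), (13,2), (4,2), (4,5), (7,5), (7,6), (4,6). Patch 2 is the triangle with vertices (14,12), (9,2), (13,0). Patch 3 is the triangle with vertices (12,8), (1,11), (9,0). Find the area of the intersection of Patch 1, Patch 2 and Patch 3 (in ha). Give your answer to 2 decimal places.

2.25

The intersection is the polygon with vertices (9,2), (12,8), (9.75,2).
By the shoelace formula its area is 2.25.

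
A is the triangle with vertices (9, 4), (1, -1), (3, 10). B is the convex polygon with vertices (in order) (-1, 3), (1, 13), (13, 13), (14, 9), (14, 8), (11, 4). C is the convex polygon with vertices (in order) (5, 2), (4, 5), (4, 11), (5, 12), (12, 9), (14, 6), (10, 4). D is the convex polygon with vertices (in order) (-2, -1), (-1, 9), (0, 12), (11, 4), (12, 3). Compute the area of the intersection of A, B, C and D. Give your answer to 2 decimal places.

The intersection is the polygon with vertices (4,5), (4,9), (9,4), (8.692,3.808), (4.513,3.459).
By the shoelace formula its area is 13.94.

13.94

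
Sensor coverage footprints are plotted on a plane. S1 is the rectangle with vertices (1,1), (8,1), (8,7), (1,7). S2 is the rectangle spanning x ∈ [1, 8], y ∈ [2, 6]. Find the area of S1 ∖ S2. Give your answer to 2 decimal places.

|S1∩S2|: x∈[1,8], y∈[2,6] → 7·4 = 28.
|S1| = 42.
|S1 ∖ S2| = |S1| − |S1∩S2| = 42 − 28 = 14.00.

14.00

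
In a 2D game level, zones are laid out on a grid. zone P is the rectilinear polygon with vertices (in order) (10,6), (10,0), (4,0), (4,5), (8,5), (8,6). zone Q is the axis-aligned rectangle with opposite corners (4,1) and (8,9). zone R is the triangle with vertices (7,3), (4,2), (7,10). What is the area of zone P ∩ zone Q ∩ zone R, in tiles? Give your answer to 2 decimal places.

5.81

The intersection is the polygon with vertices (7,5), (7,3), (4,2), (5.125,5).
By the shoelace formula its area is 5.81.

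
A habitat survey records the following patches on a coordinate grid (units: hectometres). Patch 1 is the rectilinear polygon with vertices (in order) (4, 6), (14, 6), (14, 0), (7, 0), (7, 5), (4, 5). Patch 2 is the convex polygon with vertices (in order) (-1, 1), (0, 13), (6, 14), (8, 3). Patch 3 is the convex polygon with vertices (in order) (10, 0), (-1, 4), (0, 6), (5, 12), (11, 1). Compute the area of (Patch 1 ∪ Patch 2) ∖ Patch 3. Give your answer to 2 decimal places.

|Patch 1 ∪ Patch 2| = 126.7071.
|(Patch 1 ∪ Patch 2) ∩ Patch 3| = 63.065.
|(Patch 1 ∪ Patch 2) ∖ Patch 3| = 126.7071 − 63.065 = 63.64.

63.64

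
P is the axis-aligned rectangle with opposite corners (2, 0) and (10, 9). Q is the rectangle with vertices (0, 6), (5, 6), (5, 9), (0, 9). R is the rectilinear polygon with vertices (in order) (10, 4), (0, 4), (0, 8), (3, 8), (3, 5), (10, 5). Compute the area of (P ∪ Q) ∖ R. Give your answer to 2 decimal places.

63.00

|P ∪ Q| = 78.
|(P ∪ Q) ∩ R| = 15.
|(P ∪ Q) ∖ R| = 78 − 15 = 63.00.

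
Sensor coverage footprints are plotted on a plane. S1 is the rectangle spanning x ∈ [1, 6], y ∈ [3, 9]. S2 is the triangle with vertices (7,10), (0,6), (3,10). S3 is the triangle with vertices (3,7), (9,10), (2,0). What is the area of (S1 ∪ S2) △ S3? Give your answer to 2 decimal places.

27.75

|S1 ∪ S2| = 33.881.
|(S1 ∪ S2) ∩ S3| = 12.8143.
|(S1 ∪ S2) △ S3| = 33.881 + 19.5 − 25.6286 = 27.75.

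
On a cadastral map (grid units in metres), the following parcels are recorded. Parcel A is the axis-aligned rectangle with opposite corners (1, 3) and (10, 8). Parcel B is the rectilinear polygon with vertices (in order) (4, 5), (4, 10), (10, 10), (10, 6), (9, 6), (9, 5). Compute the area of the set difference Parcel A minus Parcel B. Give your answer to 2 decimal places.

28.00

|Parcel A| = 45, |Parcel A∩Parcel B| = 17.
|Parcel A ∖ Parcel B| = |Parcel A| − |Parcel A∩Parcel B| = 45 − 17 = 28.00.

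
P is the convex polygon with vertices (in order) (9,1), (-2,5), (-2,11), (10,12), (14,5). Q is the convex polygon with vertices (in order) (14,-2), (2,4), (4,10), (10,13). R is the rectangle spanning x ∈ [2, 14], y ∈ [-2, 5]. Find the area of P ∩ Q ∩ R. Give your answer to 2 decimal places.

The intersection is the polygon with vertices (2,4), (2.333,5), (12.133,5), (12.461,3.769), (9,1), (5.333,2.333).
By the shoelace formula its area is 27.02.

27.02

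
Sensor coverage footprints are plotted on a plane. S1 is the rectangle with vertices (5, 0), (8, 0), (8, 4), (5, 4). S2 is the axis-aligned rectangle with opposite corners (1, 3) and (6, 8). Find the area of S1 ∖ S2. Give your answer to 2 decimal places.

11.00

|S1∩S2|: x∈[5,6], y∈[3,4] → 1·1 = 1.
|S1| = 12.
|S1 ∖ S2| = |S1| − |S1∩S2| = 12 − 1 = 11.00.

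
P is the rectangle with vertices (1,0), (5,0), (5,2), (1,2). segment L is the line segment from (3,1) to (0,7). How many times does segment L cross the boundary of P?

1

The segment meets the boundary at (2.5,2).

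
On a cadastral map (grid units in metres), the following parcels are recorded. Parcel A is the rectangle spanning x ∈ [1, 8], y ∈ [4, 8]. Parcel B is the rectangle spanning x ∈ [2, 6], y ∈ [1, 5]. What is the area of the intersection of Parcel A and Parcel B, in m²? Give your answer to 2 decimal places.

|Parcel A∩Parcel B|: x∈[2,6], y∈[4,5] → 4·1 = 4.

4.00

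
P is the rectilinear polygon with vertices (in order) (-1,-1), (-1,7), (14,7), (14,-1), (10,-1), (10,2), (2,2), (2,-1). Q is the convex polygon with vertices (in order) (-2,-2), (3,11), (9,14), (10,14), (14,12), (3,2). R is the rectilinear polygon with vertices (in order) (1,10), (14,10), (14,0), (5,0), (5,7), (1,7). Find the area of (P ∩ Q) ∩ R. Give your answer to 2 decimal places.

|P ∩ Q| = 31.8481.
|(P ∩ Q) ∩ R| = 5.57.

5.57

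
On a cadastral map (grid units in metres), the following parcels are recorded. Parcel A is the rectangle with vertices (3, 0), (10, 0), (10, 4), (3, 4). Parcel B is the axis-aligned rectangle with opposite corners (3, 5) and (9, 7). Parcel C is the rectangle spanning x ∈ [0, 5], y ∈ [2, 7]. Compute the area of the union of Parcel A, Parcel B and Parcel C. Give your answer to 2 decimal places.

57.00

By inclusion–exclusion:
Individual areas: |Parcel A| = 28, |Parcel B| = 12, |Parcel C| = 25.
|Parcel A∩Parcel B| = 0 (no overlap).
|Parcel A∩Parcel C|: x∈[3,5], y∈[2,4] → 2·2 = 4.
|Parcel B∩Parcel C|: x∈[3,5], y∈[5,7] → 2·2 = 4.
|Parcel A∩Parcel B∩Parcel C| = 0.
|Parcel A ∪ Parcel B ∪ Parcel C| = 65 − 8 + 0 = 57.00.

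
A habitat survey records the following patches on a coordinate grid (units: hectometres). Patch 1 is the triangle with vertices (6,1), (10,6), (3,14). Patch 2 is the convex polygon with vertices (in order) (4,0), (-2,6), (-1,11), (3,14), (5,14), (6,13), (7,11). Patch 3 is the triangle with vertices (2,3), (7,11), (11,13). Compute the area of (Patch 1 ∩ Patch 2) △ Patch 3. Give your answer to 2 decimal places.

|Patch 1 ∩ Patch 2| = 12.9403.
|(Patch 1 ∩ Patch 2) ∩ Patch 3| = 2.9695.
|(Patch 1 ∩ Patch 2) △ Patch 3| = 12.9403 + 11 − 5.939 = 18.00.

18.00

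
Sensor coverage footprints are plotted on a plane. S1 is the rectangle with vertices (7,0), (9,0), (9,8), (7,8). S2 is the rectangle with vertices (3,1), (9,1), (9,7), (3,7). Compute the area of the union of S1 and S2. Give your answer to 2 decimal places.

By inclusion–exclusion:
Individual areas: |S1| = 16, |S2| = 36.
|S1∩S2|: x∈[7,9], y∈[1,7] → 2·6 = 12.
|S1 ∪ S2| = 52 − 12 = 40.00.

40.00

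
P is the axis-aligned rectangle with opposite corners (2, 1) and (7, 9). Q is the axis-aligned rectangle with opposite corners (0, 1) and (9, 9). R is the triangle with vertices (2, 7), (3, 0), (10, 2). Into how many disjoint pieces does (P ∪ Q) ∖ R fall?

2

(P ∪ Q) ∖ R splits into 2 disjoint pieces (area 47.8839, area 0.8929).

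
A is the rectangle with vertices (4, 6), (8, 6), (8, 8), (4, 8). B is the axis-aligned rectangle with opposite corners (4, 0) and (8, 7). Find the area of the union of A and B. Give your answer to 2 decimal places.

By inclusion–exclusion:
Individual areas: |A| = 8, |B| = 28.
|A∩B|: x∈[4,8], y∈[6,7] → 4·1 = 4.
|A ∪ B| = 36 − 4 = 32.00.

32.00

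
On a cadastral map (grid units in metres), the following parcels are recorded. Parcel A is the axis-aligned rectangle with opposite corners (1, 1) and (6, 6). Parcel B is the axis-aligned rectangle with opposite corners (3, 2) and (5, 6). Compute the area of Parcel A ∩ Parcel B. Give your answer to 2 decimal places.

8.00

|Parcel A∩Parcel B|: x∈[3,5], y∈[2,6] → 2·4 = 8.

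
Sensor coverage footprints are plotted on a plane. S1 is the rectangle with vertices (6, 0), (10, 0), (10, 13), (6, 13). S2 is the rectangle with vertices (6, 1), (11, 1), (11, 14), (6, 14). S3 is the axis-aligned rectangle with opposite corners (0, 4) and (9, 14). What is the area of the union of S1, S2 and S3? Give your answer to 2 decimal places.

129.00

By inclusion–exclusion:
Individual areas: |S1| = 52, |S2| = 65, |S3| = 90.
|S1∩S2|: x∈[6,10], y∈[1,13] → 4·12 = 48.
|S1∩S3|: x∈[6,9], y∈[4,13] → 3·9 = 27.
|S2∩S3|: x∈[6,9], y∈[4,14] → 3·10 = 30.
|S1∩S2∩S3| = 27.
|S1 ∪ S2 ∪ S3| = 207 − 105 + 27 = 129.00.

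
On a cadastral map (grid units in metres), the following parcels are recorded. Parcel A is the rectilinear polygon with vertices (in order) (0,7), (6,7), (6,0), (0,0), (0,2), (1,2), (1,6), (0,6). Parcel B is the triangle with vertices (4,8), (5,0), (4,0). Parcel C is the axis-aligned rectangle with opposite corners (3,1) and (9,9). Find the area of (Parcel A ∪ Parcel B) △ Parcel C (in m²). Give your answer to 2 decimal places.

|Parcel A ∪ Parcel B| = 38.0625.
|(Parcel A ∪ Parcel B) ∩ Parcel C| = 18.0625.
|(Parcel A ∪ Parcel B) △ Parcel C| = 38.0625 + 48 − 36.125 = 49.94.

49.94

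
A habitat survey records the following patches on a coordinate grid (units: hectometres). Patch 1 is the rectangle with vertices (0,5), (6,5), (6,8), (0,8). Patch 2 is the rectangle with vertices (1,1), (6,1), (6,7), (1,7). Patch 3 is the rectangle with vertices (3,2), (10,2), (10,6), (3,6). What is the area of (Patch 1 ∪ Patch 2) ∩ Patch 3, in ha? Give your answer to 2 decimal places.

The region (Patch 1 ∪ Patch 2) ∩ Patch 3 is the polygon with vertices (6,2), (3,2), (3,6), (6,6), (6,5).
By the shoelace formula its area is 12.00.

12.00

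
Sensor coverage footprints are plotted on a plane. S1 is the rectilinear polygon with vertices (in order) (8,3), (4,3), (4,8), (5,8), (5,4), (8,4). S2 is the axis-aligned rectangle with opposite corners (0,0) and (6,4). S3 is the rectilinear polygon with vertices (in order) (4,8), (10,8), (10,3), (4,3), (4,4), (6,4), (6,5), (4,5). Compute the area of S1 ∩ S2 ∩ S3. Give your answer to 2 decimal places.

2.00

The intersection is the polygon with vertices (4,4), (5,4), (6,4), (6,3), (4,3).
By the shoelace formula its area is 2.00.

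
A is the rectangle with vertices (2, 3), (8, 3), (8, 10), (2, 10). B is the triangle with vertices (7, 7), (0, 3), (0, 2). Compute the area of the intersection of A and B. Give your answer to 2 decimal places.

The intersection is the polygon with vertices (2,4.143), (7,7), (2,3.429).
By the shoelace formula its area is 1.79.

1.79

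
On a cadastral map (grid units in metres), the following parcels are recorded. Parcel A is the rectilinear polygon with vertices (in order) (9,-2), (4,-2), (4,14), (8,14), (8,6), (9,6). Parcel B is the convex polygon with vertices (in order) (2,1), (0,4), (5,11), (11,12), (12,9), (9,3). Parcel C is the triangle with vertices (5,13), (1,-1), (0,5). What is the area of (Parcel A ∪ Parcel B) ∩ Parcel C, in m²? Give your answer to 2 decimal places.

The region (Parcel A ∪ Parcel B) ∩ Parcel C is the polygon with vertices (0.222,3.667), (0.135,4.189), (4,9.6), (4,11.4), (5,13), (1.7,1.45).
By the shoelace formula its area is 10.88.

10.88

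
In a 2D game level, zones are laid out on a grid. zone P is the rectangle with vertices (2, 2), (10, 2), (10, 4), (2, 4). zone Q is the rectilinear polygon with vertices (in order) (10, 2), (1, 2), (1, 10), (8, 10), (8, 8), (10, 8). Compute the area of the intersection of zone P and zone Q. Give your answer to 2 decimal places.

16.00

The intersection is the polygon with vertices (10,2), (2,2), (2,4), (10,4).
By the shoelace formula its area is 16.00.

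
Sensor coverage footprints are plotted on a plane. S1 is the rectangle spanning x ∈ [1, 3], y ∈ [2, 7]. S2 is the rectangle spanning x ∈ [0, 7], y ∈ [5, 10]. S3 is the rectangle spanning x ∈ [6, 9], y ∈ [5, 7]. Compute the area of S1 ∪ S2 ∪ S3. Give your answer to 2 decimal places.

45.00

By inclusion–exclusion:
Individual areas: |S1| = 10, |S2| = 35, |S3| = 6.
|S1∩S2|: x∈[1,3], y∈[5,7] → 2·2 = 4.
|S1∩S3| = 0 (no overlap).
|S2∩S3|: x∈[6,7], y∈[5,7] → 1·2 = 2.
|S1∩S2∩S3| = 0.
|S1 ∪ S2 ∪ S3| = 51 − 6 + 0 = 45.00.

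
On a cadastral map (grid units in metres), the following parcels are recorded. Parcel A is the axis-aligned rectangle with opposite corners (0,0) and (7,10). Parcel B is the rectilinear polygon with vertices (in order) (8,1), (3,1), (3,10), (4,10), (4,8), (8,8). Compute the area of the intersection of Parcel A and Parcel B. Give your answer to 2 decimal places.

The intersection is the polygon with vertices (7,1), (3,1), (3,10), (4,10), (4,8), (7,8).
By the shoelace formula its area is 30.00.

30.00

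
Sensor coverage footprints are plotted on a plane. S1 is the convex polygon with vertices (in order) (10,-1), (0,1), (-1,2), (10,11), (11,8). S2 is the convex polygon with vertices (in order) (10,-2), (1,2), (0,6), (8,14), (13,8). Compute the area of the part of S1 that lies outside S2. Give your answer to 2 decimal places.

|S1| = 76, |S1∩S2| = 70.0961.
|S1 ∖ S2| = |S1| − |S1∩S2| = 76 − 70.0961 = 5.90.

5.90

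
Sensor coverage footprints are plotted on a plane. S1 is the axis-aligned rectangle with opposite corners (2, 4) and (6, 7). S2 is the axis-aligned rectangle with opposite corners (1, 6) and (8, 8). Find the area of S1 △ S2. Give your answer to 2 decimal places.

|S1∩S2|: x∈[2,6], y∈[6,7] → 4·1 = 4.
|S1 △ S2| = |S1| + |S2| − 2·|S1∩S2| = 12 + 14 − 8 = 18.00.

18.00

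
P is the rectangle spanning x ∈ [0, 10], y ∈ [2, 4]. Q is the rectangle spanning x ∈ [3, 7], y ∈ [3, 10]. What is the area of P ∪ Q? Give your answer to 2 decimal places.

By inclusion–exclusion:
Individual areas: |P| = 20, |Q| = 28.
|P∩Q|: x∈[3,7], y∈[3,4] → 4·1 = 4.
|P ∪ Q| = 48 − 4 = 44.00.

44.00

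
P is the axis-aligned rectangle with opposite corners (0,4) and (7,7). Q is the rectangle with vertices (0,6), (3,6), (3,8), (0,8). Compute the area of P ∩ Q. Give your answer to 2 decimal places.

3.00

|P∩Q|: x∈[0,3], y∈[6,7] → 3·1 = 3.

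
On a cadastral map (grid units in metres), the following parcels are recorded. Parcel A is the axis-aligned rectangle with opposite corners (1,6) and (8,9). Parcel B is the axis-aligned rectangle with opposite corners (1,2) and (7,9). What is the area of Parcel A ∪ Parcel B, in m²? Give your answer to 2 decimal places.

45.00

By inclusion–exclusion:
Individual areas: |Parcel A| = 21, |Parcel B| = 42.
|Parcel A∩Parcel B|: x∈[1,7], y∈[6,9] → 6·3 = 18.
|Parcel A ∪ Parcel B| = 63 − 18 = 45.00.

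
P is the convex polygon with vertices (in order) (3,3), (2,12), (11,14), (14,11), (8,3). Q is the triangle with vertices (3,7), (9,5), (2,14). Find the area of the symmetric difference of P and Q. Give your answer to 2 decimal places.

72.10

|P| = 90, |Q| = 20, |P∩Q| = 18.9506.
|P △ Q| = |P| + |Q| − 2·|P∩Q| = 90 + 20 − 37.9012 = 72.10.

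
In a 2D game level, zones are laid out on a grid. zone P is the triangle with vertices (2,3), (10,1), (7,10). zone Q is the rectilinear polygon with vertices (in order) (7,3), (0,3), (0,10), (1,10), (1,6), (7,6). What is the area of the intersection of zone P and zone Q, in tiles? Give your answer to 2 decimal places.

The intersection is the polygon with vertices (4.143,6), (7,6), (7,3), (2,3).
By the shoelace formula its area is 11.79.

11.79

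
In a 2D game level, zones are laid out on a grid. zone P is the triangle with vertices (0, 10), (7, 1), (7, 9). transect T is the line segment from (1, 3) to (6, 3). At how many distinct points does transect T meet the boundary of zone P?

1

The segment meets the boundary at (5.444,3).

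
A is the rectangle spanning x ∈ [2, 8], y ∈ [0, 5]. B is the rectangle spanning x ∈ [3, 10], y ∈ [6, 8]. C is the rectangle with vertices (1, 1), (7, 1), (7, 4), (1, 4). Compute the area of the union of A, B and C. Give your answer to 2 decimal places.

By inclusion–exclusion:
Individual areas: |A| = 30, |B| = 14, |C| = 18.
|A∩B| = 0 (no overlap).
|A∩C|: x∈[2,7], y∈[1,4] → 5·3 = 15.
|B∩C| = 0 (no overlap).
|A∩B∩C| = 0.
|A ∪ B ∪ C| = 62 − 15 + 0 = 47.00.

47.00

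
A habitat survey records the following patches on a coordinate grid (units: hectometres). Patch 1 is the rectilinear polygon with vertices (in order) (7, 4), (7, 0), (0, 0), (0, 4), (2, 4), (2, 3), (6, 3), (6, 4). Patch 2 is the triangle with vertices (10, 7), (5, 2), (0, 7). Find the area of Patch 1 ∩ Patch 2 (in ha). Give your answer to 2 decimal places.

1.50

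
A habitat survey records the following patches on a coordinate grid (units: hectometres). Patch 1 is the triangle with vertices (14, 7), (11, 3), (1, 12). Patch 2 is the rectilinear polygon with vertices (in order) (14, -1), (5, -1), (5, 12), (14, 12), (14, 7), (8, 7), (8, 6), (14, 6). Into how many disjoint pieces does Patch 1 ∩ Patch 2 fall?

Patch 1 ∩ Patch 2 is a single connected region.

1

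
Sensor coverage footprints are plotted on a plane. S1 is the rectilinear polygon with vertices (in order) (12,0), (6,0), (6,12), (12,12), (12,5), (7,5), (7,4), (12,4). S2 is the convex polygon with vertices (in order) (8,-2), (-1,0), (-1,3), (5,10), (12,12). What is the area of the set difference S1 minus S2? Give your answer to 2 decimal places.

23.57

|S1| = 67, |S1∩S2| = 43.4286.
|S1 ∖ S2| = |S1| − |S1∩S2| = 67 − 43.4286 = 23.57.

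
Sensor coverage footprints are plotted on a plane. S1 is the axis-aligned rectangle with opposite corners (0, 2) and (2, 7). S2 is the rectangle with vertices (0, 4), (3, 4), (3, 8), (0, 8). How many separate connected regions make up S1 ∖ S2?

S1 ∖ S2 is a single connected region.

1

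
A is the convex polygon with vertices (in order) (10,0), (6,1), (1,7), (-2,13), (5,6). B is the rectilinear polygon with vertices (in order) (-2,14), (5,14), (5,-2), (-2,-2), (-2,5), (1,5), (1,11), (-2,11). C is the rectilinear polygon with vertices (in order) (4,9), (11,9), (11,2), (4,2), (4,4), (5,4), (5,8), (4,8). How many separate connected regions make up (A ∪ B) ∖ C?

(A ∪ B) ∖ C splits into 2 disjoint pieces (area 4.75, area 94.5).

2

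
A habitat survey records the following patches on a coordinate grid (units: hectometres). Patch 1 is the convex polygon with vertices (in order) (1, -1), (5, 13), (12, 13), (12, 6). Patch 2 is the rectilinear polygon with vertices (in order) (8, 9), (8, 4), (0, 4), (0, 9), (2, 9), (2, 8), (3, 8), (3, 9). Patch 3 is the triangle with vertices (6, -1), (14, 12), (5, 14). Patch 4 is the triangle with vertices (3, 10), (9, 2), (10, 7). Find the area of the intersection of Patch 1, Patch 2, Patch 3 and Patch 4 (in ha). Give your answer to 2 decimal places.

The intersection is the polygon with vertices (8,4), (7.5,4), (5.488,6.683), (5.333,9), (8,7.857).
By the shoelace formula its area is 8.52.

8.52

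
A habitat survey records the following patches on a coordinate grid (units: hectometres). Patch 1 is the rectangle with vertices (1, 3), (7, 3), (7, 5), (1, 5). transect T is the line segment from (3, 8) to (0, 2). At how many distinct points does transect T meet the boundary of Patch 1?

The segment meets the boundary at (1,4), (1.5,5).

2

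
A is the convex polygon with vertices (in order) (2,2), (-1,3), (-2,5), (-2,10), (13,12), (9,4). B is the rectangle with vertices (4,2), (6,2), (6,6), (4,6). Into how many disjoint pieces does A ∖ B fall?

A ∖ B is a single connected region.

1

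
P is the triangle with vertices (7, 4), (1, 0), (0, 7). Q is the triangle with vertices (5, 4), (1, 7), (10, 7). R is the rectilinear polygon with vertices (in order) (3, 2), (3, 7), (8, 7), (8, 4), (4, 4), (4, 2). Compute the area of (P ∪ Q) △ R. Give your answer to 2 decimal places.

22.40

|P ∪ Q| = 35.
|(P ∪ Q) ∩ R| = 14.8.
|(P ∪ Q) △ R| = 35 + 17 − 29.6 = 22.40.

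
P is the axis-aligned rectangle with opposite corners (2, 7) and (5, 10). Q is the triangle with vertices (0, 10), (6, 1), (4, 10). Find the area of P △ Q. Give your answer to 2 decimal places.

13.00

|P| = 9, |Q| = 18, |P∩Q| = 7.
|P △ Q| = |P| + |Q| − 2·|P∩Q| = 9 + 18 − 14 = 13.00.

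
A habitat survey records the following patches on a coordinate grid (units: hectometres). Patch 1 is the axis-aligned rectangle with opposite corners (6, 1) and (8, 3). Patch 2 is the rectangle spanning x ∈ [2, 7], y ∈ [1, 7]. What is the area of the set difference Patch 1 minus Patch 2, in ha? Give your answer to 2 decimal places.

|Patch 1∩Patch 2|: x∈[6,7], y∈[1,3] → 1·2 = 2.
|Patch 1| = 4.
|Patch 1 ∖ Patch 2| = |Patch 1| − |Patch 1∩Patch 2| = 4 − 2 = 2.00.

2.00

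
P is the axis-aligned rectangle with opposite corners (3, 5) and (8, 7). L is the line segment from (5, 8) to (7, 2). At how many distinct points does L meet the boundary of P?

The segment meets the boundary at (6,5), (5.333,7).

2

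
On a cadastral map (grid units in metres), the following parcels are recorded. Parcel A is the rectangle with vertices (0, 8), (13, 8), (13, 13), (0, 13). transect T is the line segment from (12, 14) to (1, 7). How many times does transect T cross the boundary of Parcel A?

2

The segment meets the boundary at (2.571,8), (10.429,13).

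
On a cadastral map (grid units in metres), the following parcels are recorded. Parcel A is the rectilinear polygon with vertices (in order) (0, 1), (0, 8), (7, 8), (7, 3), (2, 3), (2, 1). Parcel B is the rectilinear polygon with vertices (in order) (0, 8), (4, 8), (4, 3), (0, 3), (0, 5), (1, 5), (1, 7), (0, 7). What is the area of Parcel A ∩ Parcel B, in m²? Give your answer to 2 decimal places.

18.00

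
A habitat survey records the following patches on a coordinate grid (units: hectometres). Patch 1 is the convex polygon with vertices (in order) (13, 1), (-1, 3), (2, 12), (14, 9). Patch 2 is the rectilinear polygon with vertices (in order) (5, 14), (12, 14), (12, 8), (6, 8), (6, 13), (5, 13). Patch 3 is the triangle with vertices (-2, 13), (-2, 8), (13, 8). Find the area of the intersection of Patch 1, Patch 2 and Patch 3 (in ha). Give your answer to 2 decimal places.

8.00

The intersection is the polygon with vertices (12,8), (6,8), (6,10.333), (12,8.333).
By the shoelace formula its area is 8.00.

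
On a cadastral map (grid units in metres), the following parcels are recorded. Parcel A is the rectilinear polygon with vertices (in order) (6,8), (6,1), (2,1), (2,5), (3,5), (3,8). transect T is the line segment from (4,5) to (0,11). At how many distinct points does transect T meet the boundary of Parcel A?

The segment meets the boundary at (3,6.5).

1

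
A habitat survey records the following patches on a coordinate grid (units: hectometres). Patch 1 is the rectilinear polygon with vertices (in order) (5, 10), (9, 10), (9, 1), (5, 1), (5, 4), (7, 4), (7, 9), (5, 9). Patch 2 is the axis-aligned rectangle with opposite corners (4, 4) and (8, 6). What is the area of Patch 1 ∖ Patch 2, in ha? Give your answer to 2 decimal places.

|Patch 1| = 26, |Patch 1∩Patch 2| = 2.
|Patch 1 ∖ Patch 2| = |Patch 1| − |Patch 1∩Patch 2| = 26 − 2 = 24.00.

24.00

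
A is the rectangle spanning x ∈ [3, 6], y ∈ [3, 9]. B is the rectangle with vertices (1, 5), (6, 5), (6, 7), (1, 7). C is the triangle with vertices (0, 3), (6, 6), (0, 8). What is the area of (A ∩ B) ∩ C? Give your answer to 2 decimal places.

3.50

The region (A ∩ B) ∩ C is the polygon with vertices (3,5), (3,7), (6,6), (4,5).
By the shoelace formula its area is 3.50.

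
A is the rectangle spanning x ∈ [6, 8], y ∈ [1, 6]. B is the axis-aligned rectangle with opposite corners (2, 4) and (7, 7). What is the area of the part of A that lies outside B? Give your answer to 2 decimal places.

8.00

|A∩B|: x∈[6,7], y∈[4,6] → 1·2 = 2.
|A| = 10.
|A ∖ B| = |A| − |A∩B| = 10 − 2 = 8.00.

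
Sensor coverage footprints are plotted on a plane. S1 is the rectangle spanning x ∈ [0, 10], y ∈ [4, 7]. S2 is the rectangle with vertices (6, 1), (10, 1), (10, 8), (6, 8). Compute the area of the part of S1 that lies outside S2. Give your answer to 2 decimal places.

|S1∩S2|: x∈[6,10], y∈[4,7] → 4·3 = 12.
|S1| = 30.
|S1 ∖ S2| = |S1| − |S1∩S2| = 30 − 12 = 18.00.

18.00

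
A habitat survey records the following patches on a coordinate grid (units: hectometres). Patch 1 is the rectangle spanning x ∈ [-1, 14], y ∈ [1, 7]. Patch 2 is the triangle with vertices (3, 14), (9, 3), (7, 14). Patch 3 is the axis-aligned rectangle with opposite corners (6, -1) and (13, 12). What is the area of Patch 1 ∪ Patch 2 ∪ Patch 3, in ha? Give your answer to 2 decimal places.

By inclusion–exclusion:
Individual areas: |Patch 1| = 90, |Patch 2| = 22, |Patch 3| = 91.
|Patch 1∩Patch 2| = 2.9091.
|Patch 1∩Patch 3|: x∈[6,13], y∈[1,7] → 7·6 = 42.
|Patch 2∩Patch 3| = 11.3864.
|Patch 1∩Patch 2∩Patch 3| = 2.9091.
|Patch 1 ∪ Patch 2 ∪ Patch 3| = 203 − 56.2955 + 2.9091 = 149.61.

149.61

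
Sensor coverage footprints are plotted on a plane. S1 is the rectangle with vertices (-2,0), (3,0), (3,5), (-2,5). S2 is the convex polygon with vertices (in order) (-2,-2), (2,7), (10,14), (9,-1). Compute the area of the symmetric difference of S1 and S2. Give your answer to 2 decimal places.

|S1| = 25, |S2| = 104, |S1∩S2| = 15.
|S1 △ S2| = |S1| + |S2| − 2·|S1∩S2| = 25 + 104 − 30 = 99.00.

99.00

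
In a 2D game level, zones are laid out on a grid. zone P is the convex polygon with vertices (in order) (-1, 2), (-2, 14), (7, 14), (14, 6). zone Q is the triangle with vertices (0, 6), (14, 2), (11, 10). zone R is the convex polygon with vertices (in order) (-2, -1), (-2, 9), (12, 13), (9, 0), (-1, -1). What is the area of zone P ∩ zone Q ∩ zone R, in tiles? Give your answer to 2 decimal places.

The intersection is the polygon with vertices (6.759,4.069), (0,6), (10.621,9.862), (11.139,9.27), (10.148,4.973).
By the shoelace formula its area is 32.78.

32.78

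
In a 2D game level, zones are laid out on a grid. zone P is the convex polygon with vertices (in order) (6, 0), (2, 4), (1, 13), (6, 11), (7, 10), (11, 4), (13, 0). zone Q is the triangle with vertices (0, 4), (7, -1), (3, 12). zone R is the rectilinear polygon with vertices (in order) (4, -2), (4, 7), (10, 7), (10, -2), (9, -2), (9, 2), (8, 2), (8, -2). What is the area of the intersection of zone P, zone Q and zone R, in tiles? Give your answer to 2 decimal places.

The intersection is the polygon with vertices (6.692,0), (6,0), (4,2), (4,7), (4.538,7).
By the shoelace formula its area is 9.31.

9.31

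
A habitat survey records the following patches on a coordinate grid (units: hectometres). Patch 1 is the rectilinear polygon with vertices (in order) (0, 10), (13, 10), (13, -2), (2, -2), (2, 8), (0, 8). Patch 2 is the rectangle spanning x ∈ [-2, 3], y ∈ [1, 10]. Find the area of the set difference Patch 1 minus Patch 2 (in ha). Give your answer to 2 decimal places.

123.00

|Patch 1| = 136, |Patch 1∩Patch 2| = 13.
|Patch 1 ∖ Patch 2| = |Patch 1| − |Patch 1∩Patch 2| = 136 − 13 = 123.00.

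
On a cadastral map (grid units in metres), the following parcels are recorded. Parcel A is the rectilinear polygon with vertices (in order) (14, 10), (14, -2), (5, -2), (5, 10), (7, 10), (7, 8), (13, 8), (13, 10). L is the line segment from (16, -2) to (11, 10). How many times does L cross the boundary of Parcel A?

2

The segment meets the boundary at (11.833,8), (14,2.8).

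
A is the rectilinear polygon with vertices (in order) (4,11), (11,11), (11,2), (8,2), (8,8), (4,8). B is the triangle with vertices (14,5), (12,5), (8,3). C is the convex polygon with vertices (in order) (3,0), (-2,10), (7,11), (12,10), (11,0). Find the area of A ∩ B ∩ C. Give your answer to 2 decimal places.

0.75

The intersection is the polygon with vertices (8,3), (11,4.5), (11,4).
By the shoelace formula its area is 0.75.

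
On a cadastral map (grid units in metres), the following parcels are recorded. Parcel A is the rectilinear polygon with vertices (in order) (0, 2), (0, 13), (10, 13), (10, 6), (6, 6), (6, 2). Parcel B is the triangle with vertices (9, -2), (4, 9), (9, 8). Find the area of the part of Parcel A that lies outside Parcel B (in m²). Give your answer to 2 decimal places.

83.10

|Parcel A| = 94, |Parcel A∩Parcel B| = 10.9.
|Parcel A ∖ Parcel B| = |Parcel A| − |Parcel A∩Parcel B| = 94 − 10.9 = 83.10.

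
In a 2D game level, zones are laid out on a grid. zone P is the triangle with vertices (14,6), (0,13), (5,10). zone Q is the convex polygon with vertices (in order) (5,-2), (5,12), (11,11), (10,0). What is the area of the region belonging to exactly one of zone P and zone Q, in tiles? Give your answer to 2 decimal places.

68.11

|zone P| = 3.5, |zone Q| = 68.5, |zone P∩zone Q| = 1.9452.
|zone P △ zone Q| = |zone P| + |zone Q| − 2·|zone P∩zone Q| = 3.5 + 68.5 − 3.8905 = 68.11.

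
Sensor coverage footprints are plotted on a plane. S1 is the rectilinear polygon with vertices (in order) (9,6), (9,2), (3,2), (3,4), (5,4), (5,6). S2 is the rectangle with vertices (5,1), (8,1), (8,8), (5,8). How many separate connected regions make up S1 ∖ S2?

S1 ∖ S2 splits into 2 disjoint pieces (area 4, area 4).

2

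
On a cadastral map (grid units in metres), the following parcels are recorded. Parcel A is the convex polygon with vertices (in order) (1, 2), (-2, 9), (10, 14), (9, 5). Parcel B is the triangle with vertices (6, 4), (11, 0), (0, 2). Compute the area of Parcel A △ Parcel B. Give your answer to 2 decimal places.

|Parcel A| = 84, |Parcel B| = 17, |Parcel A∩Parcel B| = 1.1733.
|Parcel A △ Parcel B| = |Parcel A| + |Parcel B| − 2·|Parcel A∩Parcel B| = 84 + 17 − 2.3466 = 98.65.

98.65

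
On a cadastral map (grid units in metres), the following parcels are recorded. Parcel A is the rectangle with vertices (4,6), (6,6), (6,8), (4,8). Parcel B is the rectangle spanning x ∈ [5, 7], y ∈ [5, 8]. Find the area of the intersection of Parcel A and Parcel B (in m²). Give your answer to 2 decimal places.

2.00

|Parcel A∩Parcel B|: x∈[5,6], y∈[6,8] → 1·2 = 2.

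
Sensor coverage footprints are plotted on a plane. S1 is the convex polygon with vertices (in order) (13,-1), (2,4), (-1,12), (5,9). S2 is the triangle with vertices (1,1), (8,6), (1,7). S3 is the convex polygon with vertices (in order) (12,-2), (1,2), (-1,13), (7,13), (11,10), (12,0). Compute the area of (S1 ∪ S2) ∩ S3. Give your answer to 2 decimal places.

|S1 ∪ S2| = 60.822.
|(S1 ∪ S2) ∩ S3| = 59.88.

59.88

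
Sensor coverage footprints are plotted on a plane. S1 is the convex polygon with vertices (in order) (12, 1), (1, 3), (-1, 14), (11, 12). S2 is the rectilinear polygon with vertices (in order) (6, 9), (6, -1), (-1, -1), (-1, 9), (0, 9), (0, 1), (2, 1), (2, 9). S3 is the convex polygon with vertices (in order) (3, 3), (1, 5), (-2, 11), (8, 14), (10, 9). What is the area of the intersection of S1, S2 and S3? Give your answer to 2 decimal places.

19.67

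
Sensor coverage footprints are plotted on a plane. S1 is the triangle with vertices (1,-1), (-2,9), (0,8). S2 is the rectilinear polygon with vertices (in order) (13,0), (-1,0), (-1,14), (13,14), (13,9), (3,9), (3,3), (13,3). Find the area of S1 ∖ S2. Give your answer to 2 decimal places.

|S1| = 8.5, |S1∩S2| = 6.9889.
|S1 ∖ S2| = |S1| − |S1∩S2| = 8.5 − 6.9889 = 1.51.

1.51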